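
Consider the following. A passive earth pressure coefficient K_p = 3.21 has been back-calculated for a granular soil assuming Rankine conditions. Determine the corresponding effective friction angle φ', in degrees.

31.7°

K_p = (1+sin φ)/(1−sin φ) ⇒ sin φ = (K_p − 1)/(K_p + 1) = 0.5249.
φ = arcsin(0.5249) = 31.66°.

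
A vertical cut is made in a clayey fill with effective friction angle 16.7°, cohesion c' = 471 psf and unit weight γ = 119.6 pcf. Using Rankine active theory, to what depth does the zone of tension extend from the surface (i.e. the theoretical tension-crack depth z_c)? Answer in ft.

K_a = tan²(45° − 16.7°/2) = 0.5536; √K_a = 0.7440.
The active pressure is zero where K_a γ z = 2c√K_a, so z_c = 2c/(γ√K_a) = 2×471/(119.6×0.7440) = 10.59 ft.

10.6 ft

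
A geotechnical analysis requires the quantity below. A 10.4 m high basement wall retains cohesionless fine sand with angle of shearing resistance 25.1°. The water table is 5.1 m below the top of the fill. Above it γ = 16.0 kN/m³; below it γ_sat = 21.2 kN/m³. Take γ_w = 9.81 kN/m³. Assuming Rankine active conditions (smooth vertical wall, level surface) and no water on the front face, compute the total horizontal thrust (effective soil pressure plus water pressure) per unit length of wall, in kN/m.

K_a = tan²(45° − φ/2) = 0.4043.
γ' = 21.2 − 9.81 = 11.39 kN/m³. Depth below WT = 5.3 m.
σ'_h at WT = K_a γ d_w = 32.99 kPa; at base = 32.99 + K_a γ' × 5.3 = 57.40 kPa.
P₁ (0–5.1 m) = ½×32.99×5.1 = 84.13. P₂ (5.1–10.4 m) = ½(32.99+57.40)×5.3 = 239.5.
P_w = ½ γ_w h₂² = 0.5×9.81×5.3² = 137.8. Total = 84.13+239.5+137.8 = 461.4 kN/m.

461 kN/m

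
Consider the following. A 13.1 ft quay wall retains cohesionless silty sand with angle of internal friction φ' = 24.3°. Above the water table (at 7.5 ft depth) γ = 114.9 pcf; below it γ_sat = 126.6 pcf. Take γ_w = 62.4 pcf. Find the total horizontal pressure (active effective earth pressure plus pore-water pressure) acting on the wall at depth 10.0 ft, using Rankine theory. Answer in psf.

582 psf

K_a = (1 − sin φ)/(1 + sin φ) = 0.4169.
γ' = 126.6 − 62.4 = 64.20 pcf.
Effective vertical stress at 10.0 ft: σ'_v = 114.9×7.5 + 64.20×2.50 = 1022 psf.
σ'_h = K_a σ'_v = 0.4169 × 1022 = 426.2 psf; u = γ_w × 2.50 = 156.0 psf.
Total σ_h = 426.2 + 156.0 = 582.2 psf.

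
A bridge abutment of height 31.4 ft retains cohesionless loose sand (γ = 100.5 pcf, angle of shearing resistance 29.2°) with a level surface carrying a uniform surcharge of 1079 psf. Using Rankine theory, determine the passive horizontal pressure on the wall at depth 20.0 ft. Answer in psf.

8970 psf

K_p = (1 + sin φ)/(1 − sin φ) = 2.905.
σ_v = γz + q = 100.5 × 20.0 + 1079 = 3089 psf.
σ_h = K_p σ_v = 2.905 × 3089 = 8974 psf.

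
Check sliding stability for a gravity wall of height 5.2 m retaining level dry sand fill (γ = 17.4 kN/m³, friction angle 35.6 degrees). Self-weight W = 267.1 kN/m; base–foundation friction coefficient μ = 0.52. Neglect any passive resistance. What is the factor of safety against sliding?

K_a = tan²(45° − 35.6°/2) = 0.2641.
P_a = ½K_aγH² = 0.5×0.2641×17.4×5.2² = 62.13 kN/m, acting at H/3 = 1.733 m above the base.
FS_sliding = μW / P_a = 0.52×267.1 / 62.13 = 2.235.

2.24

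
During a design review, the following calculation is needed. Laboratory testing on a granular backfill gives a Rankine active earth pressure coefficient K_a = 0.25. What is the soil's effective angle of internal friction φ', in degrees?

K_a = tan²(45° − φ/2) ⇒ 45° − φ/2 = arctan(√0.25) = 26.57°.
φ = 2(45° − 26.57°) = 36.87°.

36.9°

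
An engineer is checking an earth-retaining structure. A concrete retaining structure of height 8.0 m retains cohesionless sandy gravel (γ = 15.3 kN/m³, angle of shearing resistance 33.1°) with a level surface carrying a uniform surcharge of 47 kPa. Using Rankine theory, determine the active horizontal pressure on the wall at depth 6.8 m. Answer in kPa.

44.3 kPa

K_a = (1 − sin φ)/(1 + sin φ) = 0.2936.
σ_v = γz + q = 15.3 × 6.8 + 47 = 151.0 kPa.
σ_h = K_a σ_v = 0.2936 × 151.0 = 44.34 kPa.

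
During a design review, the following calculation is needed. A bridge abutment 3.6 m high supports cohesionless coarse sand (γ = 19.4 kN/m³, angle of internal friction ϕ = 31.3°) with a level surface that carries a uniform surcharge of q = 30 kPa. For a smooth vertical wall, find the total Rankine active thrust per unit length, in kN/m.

K_a = tan²(45° − φ/2) = 0.3162.
Soil triangle: ½ K_a γ H² = 0.5×0.3162×19.4×3.6² = 39.75 kN/m.
Surcharge rectangle: K_a q H = 0.3162×30×3.6 = 34.15 kN/m.
Total = 39.75 + 34.15 = 73.90 kN/m.

73.9 kN/m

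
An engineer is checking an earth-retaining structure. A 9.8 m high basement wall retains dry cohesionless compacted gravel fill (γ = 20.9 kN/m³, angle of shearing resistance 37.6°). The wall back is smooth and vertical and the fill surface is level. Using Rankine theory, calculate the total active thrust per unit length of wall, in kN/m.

243 kN/m

K_a = tan²(45° − φ/2) = 0.2421.
P_a = ½ K_a γ H² = 0.5 × 0.2421 × 20.9 × 9.8² = 243.0 kN/m.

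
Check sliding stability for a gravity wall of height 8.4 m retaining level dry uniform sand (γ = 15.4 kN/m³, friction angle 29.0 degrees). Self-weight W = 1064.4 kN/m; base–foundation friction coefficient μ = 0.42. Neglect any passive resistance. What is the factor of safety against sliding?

2.37

K_a = tan²(45° − 29.0°/2) = 0.3470.
P_a = ½K_aγH² = 0.5×0.3470×15.4×8.4² = 188.5 kN/m, acting at H/3 = 2.800 m above the base.
FS_sliding = μW / P_a = 0.42×1064.4 / 188.5 = 2.371.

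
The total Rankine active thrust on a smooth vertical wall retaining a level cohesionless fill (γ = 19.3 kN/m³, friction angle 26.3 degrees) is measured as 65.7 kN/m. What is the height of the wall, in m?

K_a = 0.3859. P_a = ½ K_a γ H² ⇒ H = √(2P_a/(K_a γ)).
H = √(2×65.7/(0.3859×19.3)) = 4.200 m.

4.20 m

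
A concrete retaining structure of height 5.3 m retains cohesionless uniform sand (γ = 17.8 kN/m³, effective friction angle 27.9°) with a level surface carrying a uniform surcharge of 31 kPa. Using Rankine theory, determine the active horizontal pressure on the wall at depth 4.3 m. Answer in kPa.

K_a = (1 − sin φ)/(1 + sin φ) = 0.3625.
σ_v = γz + q = 17.8 × 4.3 + 31 = 107.5 kPa.
σ_h = K_a σ_v = 0.3625 × 107.5 = 38.98 kPa.

39.0 kPa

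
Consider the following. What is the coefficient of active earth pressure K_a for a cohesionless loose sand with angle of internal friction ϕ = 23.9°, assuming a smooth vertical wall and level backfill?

0.423

K_a = tan²(45° − φ/2) = tan²(33.05°) = 0.4233.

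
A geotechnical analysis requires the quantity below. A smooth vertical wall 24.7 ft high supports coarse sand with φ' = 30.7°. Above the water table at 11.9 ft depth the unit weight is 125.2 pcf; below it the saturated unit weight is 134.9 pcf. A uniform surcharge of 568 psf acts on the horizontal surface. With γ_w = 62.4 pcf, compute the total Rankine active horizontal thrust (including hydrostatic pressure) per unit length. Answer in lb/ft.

20600 lb/ft

K_a = tan²(45° − φ/2) = 0.3240.
γ' = 134.9 − 62.4 = 72.50 pcf. h₂ = H − d_w = 12.8 ft.
σ'_h: at surface K_a·q = 184.0; at WT K_a(q+γd_w) = 666.8; at base K_a(q+γd_w+γ'h₂) = 967.5 psf.
P₁ = ½(184.0+666.8)×11.9 = 5063; P₂ = ½(666.8+967.5)×12.8 = 10460; P_w = ½γ_w h₂² = 5112.
Total = 5063+10460+5112 = 20630 lb/ft.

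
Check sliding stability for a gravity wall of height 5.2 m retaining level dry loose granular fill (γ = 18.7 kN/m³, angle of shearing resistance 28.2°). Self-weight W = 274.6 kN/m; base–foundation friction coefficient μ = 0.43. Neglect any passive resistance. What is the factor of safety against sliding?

K_a = tan²(45° − 28.2°/2) = 0.3582.
P_a = ½K_aγH² = 0.5×0.3582×18.7×5.2² = 90.56 kN/m, acting at H/3 = 1.733 m above the base.
FS_sliding = μW / P_a = 0.43×274.6 / 90.56 = 1.304.

1.30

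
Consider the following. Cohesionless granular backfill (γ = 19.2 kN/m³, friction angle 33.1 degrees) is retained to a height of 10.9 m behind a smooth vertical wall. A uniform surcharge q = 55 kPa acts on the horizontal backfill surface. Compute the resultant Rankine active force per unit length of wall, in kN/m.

511 kN/m

K_a = tan²(45° − φ/2) = 0.2936.
Soil triangle: ½ K_a γ H² = 0.5×0.2936×19.2×10.9² = 334.8 kN/m.
Surcharge rectangle: K_a q H = 0.2936×55×10.9 = 176.0 kN/m.
Total = 334.8 + 176.0 = 510.8 kN/m.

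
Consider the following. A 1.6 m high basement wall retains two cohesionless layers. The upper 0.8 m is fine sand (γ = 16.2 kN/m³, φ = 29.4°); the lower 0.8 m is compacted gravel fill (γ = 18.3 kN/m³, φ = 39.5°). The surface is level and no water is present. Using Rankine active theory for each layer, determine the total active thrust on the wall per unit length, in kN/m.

K_a1 = tan²(45°−29.4°/2) = 0.3415; K_a2 = tan²(45°−39.5°/2) = 0.2224.
Layer 1: σ at base = K_a1 γ₁ h₁ = 4.425 kPa; P₁ = ½×4.425×0.8 = 1.770.
Layer 2: σ_v at top = γ₁h₁ = 12.96; σ_h top = K_a2×12.96 = 2.883; σ_h base = K_a2×(12.96+18.3×0.8) = 6.139.
P₂ = ½(2.883+6.139)×0.8 = 3.609. Total P_a = 1.770+3.609 = 5.379 kN/m.

5.38 kN/m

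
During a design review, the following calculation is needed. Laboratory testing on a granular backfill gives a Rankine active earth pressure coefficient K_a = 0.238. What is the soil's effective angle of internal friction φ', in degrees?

38.0°

K_a = tan²(45° − φ/2) ⇒ 45° − φ/2 = arctan(√0.238) = 26.01°.
φ = 2(45° − 26.01°) = 37.99°.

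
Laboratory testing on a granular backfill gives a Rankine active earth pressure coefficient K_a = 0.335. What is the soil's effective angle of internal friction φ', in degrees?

K_a = tan²(45° − φ/2) ⇒ 45° − φ/2 = arctan(√0.335) = 30.06°.
φ = 2(45° − 30.06°) = 29.88°.

29.9°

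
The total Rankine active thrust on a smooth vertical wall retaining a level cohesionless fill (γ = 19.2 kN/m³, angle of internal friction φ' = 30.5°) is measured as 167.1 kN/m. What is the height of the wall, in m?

K_a = 0.3267. P_a = ½ K_a γ H² ⇒ H = √(2P_a/(K_a γ)).
H = √(2×167.1/(0.3267×19.2)) = 7.300 m.

7.30 m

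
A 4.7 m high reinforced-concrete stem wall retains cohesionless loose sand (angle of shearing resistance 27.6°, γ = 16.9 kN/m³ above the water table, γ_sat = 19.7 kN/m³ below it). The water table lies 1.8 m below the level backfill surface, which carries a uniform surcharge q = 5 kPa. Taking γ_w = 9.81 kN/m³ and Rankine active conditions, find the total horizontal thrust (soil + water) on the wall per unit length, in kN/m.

K_a = tan²(45° − φ/2) = 0.3668.
γ' = 19.7 − 9.81 = 9.890 kN/m³. h₂ = H − d_w = 2.9 m.
σ'_h: at surface K_a·q = 1.834; at WT K_a(q+γd_w) = 12.99; at base K_a(q+γd_w+γ'h₂) = 23.51 kPa.
P₁ = ½(1.834+12.99)×1.8 = 13.34; P₂ = ½(12.99+23.51)×2.9 = 52.93; P_w = ½γ_w h₂² = 41.25.
Total = 13.34+52.93+41.25 = 107.5 kN/m.

108 kN/m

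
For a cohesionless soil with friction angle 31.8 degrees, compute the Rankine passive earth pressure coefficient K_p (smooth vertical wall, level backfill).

3.23

K_p = (1 + sin φ)/(1 − sin φ) = tan²(45° + 31.8°/2) = 3.228.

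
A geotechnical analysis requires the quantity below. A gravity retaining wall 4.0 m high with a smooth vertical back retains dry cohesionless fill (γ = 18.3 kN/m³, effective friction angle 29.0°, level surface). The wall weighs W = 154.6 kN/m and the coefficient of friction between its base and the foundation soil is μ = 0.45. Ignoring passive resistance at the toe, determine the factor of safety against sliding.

K_a = tan²(45° − 29.0°/2) = 0.3470.
P_a = ½K_aγH² = 0.5×0.3470×18.3×4.0² = 50.80 kN/m, acting at H/3 = 1.333 m above the base.
FS_sliding = μW / P_a = 0.45×154.6 / 50.80 = 1.370.

1.37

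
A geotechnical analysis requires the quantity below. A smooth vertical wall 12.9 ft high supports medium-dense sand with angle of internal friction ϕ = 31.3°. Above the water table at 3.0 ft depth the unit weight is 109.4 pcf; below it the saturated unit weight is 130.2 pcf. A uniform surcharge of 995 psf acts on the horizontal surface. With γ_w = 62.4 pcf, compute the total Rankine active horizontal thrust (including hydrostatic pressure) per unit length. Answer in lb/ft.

K_a = tan²(45° − φ/2) = 0.3162.
γ' = 130.2 − 62.4 = 67.80 pcf. h₂ = H − d_w = 9.9 ft.
σ'_h: at surface K_a·q = 314.6; at WT K_a(q+γd_w) = 418.4; at base K_a(q+γd_w+γ'h₂) = 630.6 psf.
P₁ = ½(314.6+418.4)×3.0 = 1100; P₂ = ½(418.4+630.6)×9.9 = 5193; P_w = ½γ_w h₂² = 3058.
Total = 1100+5193+3058 = 9350 lb/ft.

9350 lb/ft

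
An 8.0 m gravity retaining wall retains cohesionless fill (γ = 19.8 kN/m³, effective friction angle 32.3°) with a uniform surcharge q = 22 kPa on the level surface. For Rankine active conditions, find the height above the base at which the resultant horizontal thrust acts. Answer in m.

2.96 m

K_a = 0.3035.
Triangular part P₁ = ½K_aγH² = 192.3 at H/3 = 2.667 m; rectangular part P₂ = K_a q H = 53.41 at H/2 = 4.000 m.
ȳ = (P₁·2.667 + P₂·4.000)/(P₁+P₂) = 2.957 m.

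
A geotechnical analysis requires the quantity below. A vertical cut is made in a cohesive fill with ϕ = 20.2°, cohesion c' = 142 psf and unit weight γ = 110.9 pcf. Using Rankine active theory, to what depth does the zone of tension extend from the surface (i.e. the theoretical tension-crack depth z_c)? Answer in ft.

K_a = tan²(45° − 20.2°/2) = 0.4867; √K_a = 0.6976.
The active pressure is zero where K_a γ z = 2c√K_a, so z_c = 2c/(γ√K_a) = 2×142/(110.9×0.6976) = 3.671 ft.

3.67 ft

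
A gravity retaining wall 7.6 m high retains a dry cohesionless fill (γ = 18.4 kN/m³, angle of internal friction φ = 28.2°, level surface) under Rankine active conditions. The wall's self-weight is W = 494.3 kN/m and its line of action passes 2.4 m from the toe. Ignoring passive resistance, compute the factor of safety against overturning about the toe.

2.46

K_a = tan²(45° − 28.2°/2) = 0.3582.
P_a = ½K_aγH² = 0.5×0.3582×18.4×7.6² = 190.3 kN/m, acting at H/3 = 2.533 m above the base.
Overturning moment M_o = P_a × H/3 = 190.3 × 2.533 = 482.2.
Resisting moment M_r = W × 2.4 = 494.3 × 2.4 = 1186.
FS_overturning = M_r/M_o = 1186/482.2 = 2.460.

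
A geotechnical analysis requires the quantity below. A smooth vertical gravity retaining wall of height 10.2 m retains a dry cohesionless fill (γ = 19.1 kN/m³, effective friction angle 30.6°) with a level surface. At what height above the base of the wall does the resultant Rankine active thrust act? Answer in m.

K_a = 0.3253.
The pressure distribution is triangular, so the resultant acts at H/3 above the base = 10.2/3 = 3.400 m.

3.40 m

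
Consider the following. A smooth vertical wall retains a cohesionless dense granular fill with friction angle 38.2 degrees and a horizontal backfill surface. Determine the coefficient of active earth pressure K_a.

0.236

K_a = (1 − sin φ)/(1 + sin φ) = (1 − sin 38.2°)/(1 + sin 38.2°) = 0.2358.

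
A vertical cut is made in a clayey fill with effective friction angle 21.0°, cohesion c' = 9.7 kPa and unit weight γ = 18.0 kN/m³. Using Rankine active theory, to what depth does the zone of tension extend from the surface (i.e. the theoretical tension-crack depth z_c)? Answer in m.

K_a = tan²(45° − 21.0°/2) = 0.4724; √K_a = 0.6873.
The active pressure is zero where K_a γ z = 2c√K_a, so z_c = 2c/(γ√K_a) = 2×9.7/(18.0×0.6873) = 1.568 m.

1.57 m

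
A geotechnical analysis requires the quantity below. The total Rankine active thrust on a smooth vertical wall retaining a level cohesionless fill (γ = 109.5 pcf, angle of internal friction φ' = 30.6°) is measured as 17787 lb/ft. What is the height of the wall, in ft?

31.6 ft

K_a = 0.3253. P_a = ½ K_a γ H² ⇒ H = √(2P_a/(K_a γ)).
H = √(2×17787/(0.3253×109.5)) = 31.60 ft.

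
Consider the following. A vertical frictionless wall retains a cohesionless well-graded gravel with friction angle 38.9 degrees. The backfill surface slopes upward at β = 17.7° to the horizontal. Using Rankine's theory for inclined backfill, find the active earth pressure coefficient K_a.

K_a = cos β · (cos β − √(cos²β − cos²φ)) / (cos β + √(cos²β − cos²φ)).
cos β = 0.9527, cos φ = 0.7782, √(cos²β − cos²φ) = 0.5495.
K_a = 0.9527 × (0.9527 − 0.5495)/(0.9527 + 0.5495) = 0.2557.

0.256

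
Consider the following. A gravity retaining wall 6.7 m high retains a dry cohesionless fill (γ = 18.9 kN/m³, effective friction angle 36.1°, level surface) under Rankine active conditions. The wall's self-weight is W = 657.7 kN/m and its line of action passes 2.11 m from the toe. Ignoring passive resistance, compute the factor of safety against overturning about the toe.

5.67

K_a = tan²(45° − 36.1°/2) = 0.2585.
P_a = ½K_aγH² = 0.5×0.2585×18.9×6.7² = 109.7 kN/m, acting at H/3 = 2.233 m above the base.
Overturning moment M_o = P_a × H/3 = 109.7 × 2.233 = 244.9.
Resisting moment M_r = W × 2.11 = 657.7 × 2.11 = 1388.
FS_overturning = M_r/M_o = 1388/244.9 = 5.667.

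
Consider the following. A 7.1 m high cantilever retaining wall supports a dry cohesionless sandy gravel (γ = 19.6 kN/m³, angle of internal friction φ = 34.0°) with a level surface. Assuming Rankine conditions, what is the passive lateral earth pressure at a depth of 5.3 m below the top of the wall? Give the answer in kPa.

367 kPa

K_p = (1 + sin φ)/(1 − sin φ) = 3.537.
σ_h = K_p γ z = 3.537 × 19.6 × 5.3 = 367.4 kPa.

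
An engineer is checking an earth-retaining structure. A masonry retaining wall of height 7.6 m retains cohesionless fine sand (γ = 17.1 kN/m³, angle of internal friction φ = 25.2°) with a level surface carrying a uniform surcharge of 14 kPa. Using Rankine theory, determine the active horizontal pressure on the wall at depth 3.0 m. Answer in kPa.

K_a = (1 − sin φ)/(1 + sin φ) = 0.4027.
σ_v = γz + q = 17.1 × 3.0 + 14 = 65.30 kPa.
σ_h = K_a σ_v = 0.4027 × 65.30 = 26.30 kPa.

26.3 kPa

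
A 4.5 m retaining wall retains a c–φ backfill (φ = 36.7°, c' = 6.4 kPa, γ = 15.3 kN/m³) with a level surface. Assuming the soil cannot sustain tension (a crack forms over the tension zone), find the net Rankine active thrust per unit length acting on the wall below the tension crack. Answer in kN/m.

K_a = 0.2519; √K_a = 0.5019.
Tension-crack depth z_c = 2c/(γ√K_a) = 2×6.4/(15.3×0.5019) = 1.667 m.
σ_a at base = K_a γ H − 2c√K_a = 0.2519×15.3×4.5 − 2×6.4×0.5019 = 10.92 kPa.
P_a = ½ × 10.92 × (H − z_c) = 0.5×10.92×2.833 = 15.46 kN/m.

15.5 kN/m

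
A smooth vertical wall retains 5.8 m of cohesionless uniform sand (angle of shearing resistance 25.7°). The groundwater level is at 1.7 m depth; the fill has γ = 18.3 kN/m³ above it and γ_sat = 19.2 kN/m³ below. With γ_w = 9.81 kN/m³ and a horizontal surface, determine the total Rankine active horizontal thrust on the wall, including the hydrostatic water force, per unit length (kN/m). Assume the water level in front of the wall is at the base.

174 kN/m

K_a = tan²(45° − φ/2) = 0.3950.
γ' = 19.2 − 9.81 = 9.390 kN/m³. Depth below WT = 4.1 m.
σ'_h at WT = K_a γ d_w = 12.29 kPa; at base = 12.29 + K_a γ' × 4.1 = 27.50 kPa.
P₁ (0–1.7 m) = ½×12.29×1.7 = 10.45. P₂ (1.7–5.8 m) = ½(12.29+27.50)×4.1 = 81.56.
P_w = ½ γ_w h₂² = 0.5×9.81×4.1² = 82.45. Total = 10.45+81.56+82.45 = 174.5 kN/m.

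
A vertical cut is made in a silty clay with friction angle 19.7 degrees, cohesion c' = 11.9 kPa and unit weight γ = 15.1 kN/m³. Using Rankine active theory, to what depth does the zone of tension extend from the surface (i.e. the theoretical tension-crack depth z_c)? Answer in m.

K_a = tan²(45° − 19.7°/2) = 0.4958; √K_a = 0.7041.
The active pressure is zero where K_a γ z = 2c√K_a, so z_c = 2c/(γ√K_a) = 2×11.9/(15.1×0.7041) = 2.238 m.

2.24 m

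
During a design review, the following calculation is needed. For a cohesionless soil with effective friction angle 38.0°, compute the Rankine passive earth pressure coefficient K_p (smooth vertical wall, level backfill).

4.20

K_p = (1 + sin φ)/(1 − sin φ) = tan²(45° + 38.0°/2) = 4.204.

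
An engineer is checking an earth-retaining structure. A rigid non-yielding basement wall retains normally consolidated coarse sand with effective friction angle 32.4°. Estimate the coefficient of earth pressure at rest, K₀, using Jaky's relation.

0.464

K₀ = 1 − sin φ' = 1 − sin 32.4° = 0.4642.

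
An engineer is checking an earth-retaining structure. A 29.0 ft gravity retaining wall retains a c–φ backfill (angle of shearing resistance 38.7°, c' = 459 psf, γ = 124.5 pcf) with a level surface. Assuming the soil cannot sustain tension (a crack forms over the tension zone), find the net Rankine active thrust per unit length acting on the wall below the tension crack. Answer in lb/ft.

2670 lb/ft

K_a = 0.2306; √K_a = 0.4802.
Tension-crack depth z_c = 2c/(γ√K_a) = 2×459/(124.5×0.4802) = 15.36 ft.
σ_a at base = K_a γ H − 2c√K_a = 0.2306×124.5×29.0 − 2×459×0.4802 = 391.7 psf.
P_a = ½ × 391.7 × (H − z_c) = 0.5×391.7×13.64 = 2672 lb/ft.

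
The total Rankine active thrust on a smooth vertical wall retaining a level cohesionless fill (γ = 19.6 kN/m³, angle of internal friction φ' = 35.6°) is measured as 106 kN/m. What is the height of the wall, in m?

K_a = 0.2641. P_a = ½ K_a γ H² ⇒ H = √(2P_a/(K_a γ)).
H = √(2×106/(0.2641×19.6)) = 6.399 m.

6.40 m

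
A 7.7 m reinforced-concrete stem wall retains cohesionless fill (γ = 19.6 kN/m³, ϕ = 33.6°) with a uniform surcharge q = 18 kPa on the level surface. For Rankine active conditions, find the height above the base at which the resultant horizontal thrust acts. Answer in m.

2.81 m

K_a = 0.2875.
Triangular part P₁ = ½K_aγH² = 167.1 at H/3 = 2.567 m; rectangular part P₂ = K_a q H = 39.85 at H/2 = 3.850 m.
ȳ = (P₁·2.567 + P₂·3.850)/(P₁+P₂) = 2.814 m.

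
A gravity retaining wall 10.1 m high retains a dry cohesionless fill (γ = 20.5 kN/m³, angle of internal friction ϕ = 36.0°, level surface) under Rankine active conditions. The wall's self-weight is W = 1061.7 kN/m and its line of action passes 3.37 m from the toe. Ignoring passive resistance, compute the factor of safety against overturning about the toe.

K_a = tan²(45° − 36.0°/2) = 0.2596.
P_a = ½K_aγH² = 0.5×0.2596×20.5×10.1² = 271.5 kN/m, acting at H/3 = 3.367 m above the base.
Overturning moment M_o = P_a × H/3 = 271.5 × 3.367 = 913.9.
Resisting moment M_r = W × 3.37 = 1061.7 × 3.37 = 3578.
FS_overturning = M_r/M_o = 3578/913.9 = 3.915.

3.92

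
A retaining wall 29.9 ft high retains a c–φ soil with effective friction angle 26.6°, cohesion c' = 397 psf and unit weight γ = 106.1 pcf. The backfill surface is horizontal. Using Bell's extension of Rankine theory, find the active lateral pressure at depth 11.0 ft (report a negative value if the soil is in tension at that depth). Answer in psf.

-45.2 psf

K_a = (1 − sin φ)/(1 + sin φ) = 0.3814.
σ_a = K_a γ z − 2c√K_a = 0.3814×106.1×11.0 − 2×397×0.6176 = -45.20 psf.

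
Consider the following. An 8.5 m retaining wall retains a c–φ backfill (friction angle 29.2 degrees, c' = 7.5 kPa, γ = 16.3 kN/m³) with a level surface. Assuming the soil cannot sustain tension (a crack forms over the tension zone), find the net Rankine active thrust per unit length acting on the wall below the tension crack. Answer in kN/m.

K_a = 0.3442; √K_a = 0.5867.
Tension-crack depth z_c = 2c/(γ√K_a) = 2×7.5/(16.3×0.5867) = 1.569 m.
σ_a at base = K_a γ H − 2c√K_a = 0.3442×16.3×8.5 − 2×7.5×0.5867 = 38.89 kPa.
P_a = ½ × 38.89 × (H − z_c) = 0.5×38.89×6.931 = 134.8 kN/m.

135 kN/m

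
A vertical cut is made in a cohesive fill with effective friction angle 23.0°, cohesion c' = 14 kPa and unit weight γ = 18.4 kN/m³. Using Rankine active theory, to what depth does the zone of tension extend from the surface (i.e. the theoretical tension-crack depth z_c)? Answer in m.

2.30 m

K_a = tan²(45° − 23.0°/2) = 0.4381; √K_a = 0.6619.
The active pressure is zero where K_a γ z = 2c√K_a, so z_c = 2c/(γ√K_a) = 2×14/(18.4×0.6619) = 2.299 m.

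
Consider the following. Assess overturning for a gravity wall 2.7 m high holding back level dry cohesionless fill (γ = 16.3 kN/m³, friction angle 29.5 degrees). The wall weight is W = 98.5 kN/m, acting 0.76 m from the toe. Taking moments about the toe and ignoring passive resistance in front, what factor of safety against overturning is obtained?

K_a = tan²(45° − 29.5°/2) = 0.3401.
P_a = ½K_aγH² = 0.5×0.3401×16.3×2.7² = 20.21 kN/m, acting at H/3 = 0.9000 m above the base.
Overturning moment M_o = P_a × H/3 = 20.21 × 0.9000 = 18.19.
Resisting moment M_r = W × 0.76 = 98.5 × 0.76 = 74.86.
FS_overturning = M_r/M_o = 74.86/18.19 = 4.116.

4.12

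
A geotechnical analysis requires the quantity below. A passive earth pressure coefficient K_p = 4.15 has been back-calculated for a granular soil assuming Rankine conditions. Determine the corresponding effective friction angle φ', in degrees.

K_p = (1+sin φ)/(1−sin φ) ⇒ sin φ = (K_p − 1)/(K_p + 1) = 0.6117.
φ = arcsin(0.6117) = 37.71°.

37.7°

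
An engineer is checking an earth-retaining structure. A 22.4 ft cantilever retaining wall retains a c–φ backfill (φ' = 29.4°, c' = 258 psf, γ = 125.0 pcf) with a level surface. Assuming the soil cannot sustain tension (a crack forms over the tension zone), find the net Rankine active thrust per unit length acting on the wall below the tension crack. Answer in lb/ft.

K_a = 0.3415; √K_a = 0.5844.
Tension-crack depth z_c = 2c/(γ√K_a) = 2×258/(125.0×0.5844) = 7.064 ft.
σ_a at base = K_a γ H − 2c√K_a = 0.3415×125.0×22.4 − 2×258×0.5844 = 654.6 psf.
P_a = ½ × 654.6 × (H − z_c) = 0.5×654.6×15.34 = 5019 lb/ft.

5020 lb/ft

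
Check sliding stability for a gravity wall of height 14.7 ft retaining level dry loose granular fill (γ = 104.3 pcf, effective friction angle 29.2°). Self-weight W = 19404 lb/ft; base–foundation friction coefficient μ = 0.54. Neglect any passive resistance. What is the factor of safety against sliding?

2.70

K_a = tan²(45° − 29.2°/2) = 0.3442.
P_a = ½K_aγH² = 0.5×0.3442×104.3×14.7² = 3879 lb/ft, acting at H/3 = 4.900 ft above the base.
FS_sliding = μW / P_a = 0.54×19404 / 3879 = 2.701.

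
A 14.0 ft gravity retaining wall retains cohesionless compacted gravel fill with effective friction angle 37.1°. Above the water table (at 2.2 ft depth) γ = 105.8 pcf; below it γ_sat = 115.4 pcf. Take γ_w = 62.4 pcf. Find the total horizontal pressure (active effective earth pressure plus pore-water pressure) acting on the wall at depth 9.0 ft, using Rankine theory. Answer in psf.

K_a = (1 − sin φ)/(1 + sin φ) = 0.2475.
γ' = 115.4 − 62.4 = 53.00 pcf.
Effective vertical stress at 9.0 ft: σ'_v = 105.8×2.2 + 53.00×6.80 = 593.2 psf.
σ'_h = K_a σ'_v = 0.2475 × 593.2 = 146.8 psf; u = γ_w × 6.80 = 424.3 psf.
Total σ_h = 146.8 + 424.3 = 571.1 psf.

571 psf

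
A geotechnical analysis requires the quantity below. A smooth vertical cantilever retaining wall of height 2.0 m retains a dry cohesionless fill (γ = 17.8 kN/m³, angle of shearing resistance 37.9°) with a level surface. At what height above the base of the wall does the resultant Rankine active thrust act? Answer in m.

K_a = 0.2389.
The pressure distribution is triangular, so the resultant acts at H/3 above the base = 2.0/3 = 0.6667 m.

0.667 m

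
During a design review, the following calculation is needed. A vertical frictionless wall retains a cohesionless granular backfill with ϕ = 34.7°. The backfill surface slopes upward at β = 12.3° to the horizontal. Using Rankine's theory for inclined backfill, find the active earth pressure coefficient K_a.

K_a = cos β · (cos β − √(cos²β − cos²φ)) / (cos β + √(cos²β − cos²φ)).
cos β = 0.9770, cos φ = 0.8221, √(cos²β − cos²φ) = 0.5279.
K_a = 0.9770 × (0.9770 − 0.5279)/(0.9770 + 0.5279) = 0.2916.

0.292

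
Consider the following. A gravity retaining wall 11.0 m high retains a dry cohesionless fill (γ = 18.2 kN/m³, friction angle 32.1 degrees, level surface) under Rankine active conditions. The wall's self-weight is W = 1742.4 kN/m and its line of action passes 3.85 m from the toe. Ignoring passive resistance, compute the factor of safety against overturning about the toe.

K_a = tan²(45° − 32.1°/2) = 0.3060.
P_a = ½K_aγH² = 0.5×0.3060×18.2×11.0² = 336.9 kN/m, acting at H/3 = 3.667 m above the base.
Overturning moment M_o = P_a × H/3 = 336.9 × 3.667 = 1235.
Resisting moment M_r = W × 3.85 = 1742.4 × 3.85 = 6708.
FS_overturning = M_r/M_o = 6708/1235 = 5.430.

5.43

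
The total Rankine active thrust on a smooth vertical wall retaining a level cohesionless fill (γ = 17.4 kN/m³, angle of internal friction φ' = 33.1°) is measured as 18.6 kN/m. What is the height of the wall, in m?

K_a = 0.2936. P_a = ½ K_a γ H² ⇒ H = √(2P_a/(K_a γ)).
H = √(2×18.6/(0.2936×17.4)) = 2.699 m.

2.70 m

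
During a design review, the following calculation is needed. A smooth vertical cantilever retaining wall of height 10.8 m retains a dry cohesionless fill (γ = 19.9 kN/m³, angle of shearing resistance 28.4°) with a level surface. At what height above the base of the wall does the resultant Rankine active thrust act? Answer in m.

K_a = 0.3554.
The pressure distribution is triangular, so the resultant acts at H/3 above the base = 10.8/3 = 3.600 m.

3.60 m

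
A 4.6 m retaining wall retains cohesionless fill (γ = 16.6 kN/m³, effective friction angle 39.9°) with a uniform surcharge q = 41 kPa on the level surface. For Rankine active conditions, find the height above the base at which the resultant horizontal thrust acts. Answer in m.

1.93 m

K_a = 0.2184.
Triangular part P₁ = ½K_aγH² = 38.36 at H/3 = 1.533 m; rectangular part P₂ = K_a q H = 41.20 at H/2 = 2.300 m.
ȳ = (P₁·1.533 + P₂·2.300)/(P₁+P₂) = 1.930 m.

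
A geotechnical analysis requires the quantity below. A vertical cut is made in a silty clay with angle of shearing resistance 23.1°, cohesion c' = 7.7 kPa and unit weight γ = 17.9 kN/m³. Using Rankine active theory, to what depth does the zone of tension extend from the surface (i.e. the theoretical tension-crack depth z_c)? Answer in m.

1.30 m

K_a = tan²(45° − 23.1°/2) = 0.4364; √K_a = 0.6606.
The active pressure is zero where K_a γ z = 2c√K_a, so z_c = 2c/(γ√K_a) = 2×7.7/(17.9×0.6606) = 1.302 m.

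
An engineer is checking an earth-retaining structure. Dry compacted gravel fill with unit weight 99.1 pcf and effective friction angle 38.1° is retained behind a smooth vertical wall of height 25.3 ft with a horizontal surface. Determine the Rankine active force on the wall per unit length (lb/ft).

7510 lb/ft

K_a = tan²(45° − φ/2) = 0.2368.
P_a = ½ K_a γ H² = 0.5 × 0.2368 × 99.1 × 25.3² = 7511 lb/ft.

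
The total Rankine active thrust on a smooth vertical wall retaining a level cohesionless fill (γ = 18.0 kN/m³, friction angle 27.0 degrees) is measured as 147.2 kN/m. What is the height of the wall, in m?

K_a = 0.3755. P_a = ½ K_a γ H² ⇒ H = √(2P_a/(K_a γ)).
H = √(2×147.2/(0.3755×18.0)) = 6.600 m.

6.60 m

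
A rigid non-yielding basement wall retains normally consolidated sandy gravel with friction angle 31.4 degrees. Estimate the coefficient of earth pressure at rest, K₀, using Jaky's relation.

0.479

K₀ = 1 − sin φ' = 1 − sin 31.4° = 0.4790.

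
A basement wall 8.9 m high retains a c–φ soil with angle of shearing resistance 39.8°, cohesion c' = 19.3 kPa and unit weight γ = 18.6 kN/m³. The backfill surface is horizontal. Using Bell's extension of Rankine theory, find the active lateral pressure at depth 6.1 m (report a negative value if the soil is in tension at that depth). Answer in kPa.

6.82 kPa

K_a = (1 − sin φ)/(1 + sin φ) = 0.2194.
σ_a = K_a γ z − 2c√K_a = 0.2194×18.6×6.1 − 2×19.3×0.4684 = 6.815 kPa.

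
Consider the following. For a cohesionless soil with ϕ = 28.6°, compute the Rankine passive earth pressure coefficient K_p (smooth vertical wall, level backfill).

K_p = (1 + sin φ)/(1 − sin φ) = tan²(45° + 28.6°/2) = 2.837.

2.84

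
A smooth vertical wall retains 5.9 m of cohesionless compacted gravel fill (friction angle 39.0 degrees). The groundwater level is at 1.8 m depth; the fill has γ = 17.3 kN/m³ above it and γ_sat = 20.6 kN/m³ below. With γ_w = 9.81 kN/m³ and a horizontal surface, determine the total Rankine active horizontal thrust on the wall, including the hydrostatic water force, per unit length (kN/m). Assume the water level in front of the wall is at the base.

139 kN/m

K_a = tan²(45° − φ/2) = 0.2275.
γ' = 20.6 − 9.81 = 10.79 kN/m³. Depth below WT = 4.1 m.
σ'_h at WT = K_a γ d_w = 7.085 kPa; at base = 7.085 + K_a γ' × 4.1 = 17.15 kPa.
P₁ (0–1.8 m) = ½×7.085×1.8 = 6.376. P₂ (1.8–5.9 m) = ½(7.085+17.15)×4.1 = 49.68.
P_w = ½ γ_w h₂² = 0.5×9.81×4.1² = 82.45. Total = 6.376+49.68+82.45 = 138.5 kN/m.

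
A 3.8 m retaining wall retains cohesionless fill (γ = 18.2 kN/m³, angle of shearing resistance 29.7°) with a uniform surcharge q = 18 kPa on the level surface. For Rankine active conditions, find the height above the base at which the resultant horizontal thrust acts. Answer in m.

1.48 m

K_a = 0.3374.
Triangular part P₁ = ½K_aγH² = 44.33 at H/3 = 1.267 m; rectangular part P₂ = K_a q H = 23.08 at H/2 = 1.900 m.
ȳ = (P₁·1.267 + P₂·1.900)/(P₁+P₂) = 1.483 m.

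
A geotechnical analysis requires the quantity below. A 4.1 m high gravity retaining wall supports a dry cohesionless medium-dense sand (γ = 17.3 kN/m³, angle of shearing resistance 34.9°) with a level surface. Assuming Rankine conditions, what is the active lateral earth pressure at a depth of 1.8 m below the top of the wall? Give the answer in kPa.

K_a = (1 − sin φ)/(1 + sin φ) = 0.2721.
σ_h = K_a γ z = 0.2721 × 17.3 × 1.8 = 8.475 kPa.

8.47 kPa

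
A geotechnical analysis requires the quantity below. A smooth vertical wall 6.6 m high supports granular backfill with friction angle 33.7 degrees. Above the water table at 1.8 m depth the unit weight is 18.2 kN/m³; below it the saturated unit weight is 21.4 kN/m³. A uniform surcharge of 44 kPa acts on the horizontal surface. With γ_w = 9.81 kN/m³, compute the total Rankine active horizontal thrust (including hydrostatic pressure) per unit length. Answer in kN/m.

288 kN/m

K_a = tan²(45° − φ/2) = 0.2863.
γ' = 21.4 − 9.81 = 11.59 kN/m³. h₂ = H − d_w = 4.8 m.
σ'_h: at surface K_a·q = 12.60; at WT K_a(q+γd_w) = 21.98; at base K_a(q+γd_w+γ'h₂) = 37.90 kPa.
P₁ = ½(12.60+21.98)×1.8 = 31.12; P₂ = ½(21.98+37.90)×4.8 = 143.7; P_w = ½γ_w h₂² = 113.0.
Total = 31.12+143.7+113.0 = 287.8 kN/m.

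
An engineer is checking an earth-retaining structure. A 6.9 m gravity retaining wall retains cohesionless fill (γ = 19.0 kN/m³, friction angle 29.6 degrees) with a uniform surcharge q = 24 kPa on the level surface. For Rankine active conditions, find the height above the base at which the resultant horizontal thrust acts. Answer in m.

K_a = 0.3387.
Triangular part P₁ = ½K_aγH² = 153.2 at H/3 = 2.300 m; rectangular part P₂ = K_a q H = 56.10 at H/2 = 3.450 m.
ȳ = (P₁·2.300 + P₂·3.450)/(P₁+P₂) = 2.608 m.

2.61 m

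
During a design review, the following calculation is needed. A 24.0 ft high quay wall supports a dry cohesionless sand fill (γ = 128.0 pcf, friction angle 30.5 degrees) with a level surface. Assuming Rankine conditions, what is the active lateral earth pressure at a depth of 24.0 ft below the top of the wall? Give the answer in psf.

1000 psf

K_a = (1 − sin φ)/(1 + sin φ) = 0.3267.
σ_h = K_a γ z = 0.3267 × 128.0 × 24.0 = 1004 psf.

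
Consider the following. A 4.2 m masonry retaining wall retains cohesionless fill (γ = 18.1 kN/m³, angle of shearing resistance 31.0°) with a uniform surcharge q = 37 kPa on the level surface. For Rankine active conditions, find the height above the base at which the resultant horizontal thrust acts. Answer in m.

K_a = 0.3201.
Triangular part P₁ = ½K_aγH² = 51.10 at H/3 = 1.400 m; rectangular part P₂ = K_a q H = 49.74 at H/2 = 2.100 m.
ȳ = (P₁·1.400 + P₂·2.100)/(P₁+P₂) = 1.745 m.

1.75 m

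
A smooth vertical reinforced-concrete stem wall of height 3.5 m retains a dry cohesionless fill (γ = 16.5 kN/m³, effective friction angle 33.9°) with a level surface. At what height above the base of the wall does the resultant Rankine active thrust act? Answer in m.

K_a = 0.2839.
The pressure distribution is triangular, so the resultant acts at H/3 above the base = 3.5/3 = 1.167 m.

1.17 m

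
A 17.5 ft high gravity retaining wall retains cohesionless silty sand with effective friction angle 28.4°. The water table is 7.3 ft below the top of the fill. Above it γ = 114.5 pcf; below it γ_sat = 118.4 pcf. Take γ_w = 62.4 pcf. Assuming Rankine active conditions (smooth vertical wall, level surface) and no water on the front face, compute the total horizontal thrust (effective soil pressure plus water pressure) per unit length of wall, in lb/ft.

8400 lb/ft

K_a = tan²(45° − φ/2) = 0.3554.
γ' = 118.4 − 62.4 = 56.00 pcf. Depth below WT = 10.2 ft.
σ'_h at WT = K_a γ d_w = 297.0 psf; at base = 297.0 + K_a γ' × 10.2 = 500.0 psf.
P₁ (0–7.3 ft) = ½×297.0×7.3 = 1084. P₂ (7.3–17.5 ft) = ½(297.0+500.0)×10.2 = 4065.
P_w = ½ γ_w h₂² = 0.5×62.4×10.2² = 3246. Total = 1084+4065+3246 = 8395 lb/ft.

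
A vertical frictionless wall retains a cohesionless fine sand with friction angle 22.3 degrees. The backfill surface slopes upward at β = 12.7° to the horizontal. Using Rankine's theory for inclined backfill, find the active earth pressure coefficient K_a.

K_a = cos β · (cos β − √(cos²β − cos²φ)) / (cos β + √(cos²β − cos²φ)).
cos β = 0.9755, cos φ = 0.9252, √(cos²β − cos²φ) = 0.3093.
K_a = 0.9755 × (0.9755 − 0.3093)/(0.9755 + 0.3093) = 0.5059.

0.506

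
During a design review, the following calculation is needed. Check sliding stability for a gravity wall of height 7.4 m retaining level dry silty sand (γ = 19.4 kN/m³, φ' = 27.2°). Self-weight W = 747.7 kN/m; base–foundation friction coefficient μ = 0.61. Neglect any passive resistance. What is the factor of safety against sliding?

K_a = tan²(45° − 27.2°/2) = 0.3726.
P_a = ½K_aγH² = 0.5×0.3726×19.4×7.4² = 197.9 kN/m, acting at H/3 = 2.467 m above the base.
FS_sliding = μW / P_a = 0.61×747.7 / 197.9 = 2.305.

2.30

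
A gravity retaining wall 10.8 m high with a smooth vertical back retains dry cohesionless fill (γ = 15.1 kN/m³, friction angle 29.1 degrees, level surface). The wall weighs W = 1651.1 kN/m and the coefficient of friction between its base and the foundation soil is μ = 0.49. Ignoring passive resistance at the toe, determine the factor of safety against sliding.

K_a = tan²(45° − 29.1°/2) = 0.3456.
P_a = ½K_aγH² = 0.5×0.3456×15.1×10.8² = 304.3 kN/m, acting at H/3 = 3.600 m above the base.
FS_sliding = μW / P_a = 0.49×1651.1 / 304.3 = 2.658.

2.66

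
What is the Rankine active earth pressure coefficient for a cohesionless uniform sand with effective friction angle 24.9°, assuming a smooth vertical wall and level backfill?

K_a = tan²(45° − φ/2) = tan²(32.55°) = 0.4074.

0.407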